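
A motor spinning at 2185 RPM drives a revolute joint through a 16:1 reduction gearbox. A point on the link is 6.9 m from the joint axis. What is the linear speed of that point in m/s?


omega_motor = 2185 * 2*pi/60 = 228.8127 rad/s
omega_joint = omega_motor / 16 = 14.3008 rad/s
v = omega_joint * r = 14.3008 * 6.9
= 98.6755 m/s


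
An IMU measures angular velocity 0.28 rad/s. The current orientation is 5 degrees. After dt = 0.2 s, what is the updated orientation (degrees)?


delta_theta = w * dt = 0.28 * 0.2 = 0.056 rad
= 3.2086 deg
theta_new = 5 + 3.2086 = 8.2086 deg


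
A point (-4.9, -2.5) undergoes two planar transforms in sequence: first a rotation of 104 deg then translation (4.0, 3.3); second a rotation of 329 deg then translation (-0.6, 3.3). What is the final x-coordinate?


After transform 1:
x1 = cos(104)*-4.9 - sin(104)*-2.5 + 4.0 = 7.6112
y1 = sin(104)*-4.9 + cos(104)*-2.5 + 3.3 = -0.8496
After transform 2:
x2 = cos(329)*7.6112 - sin(329)*-0.8496 + -0.6
= 5.4864


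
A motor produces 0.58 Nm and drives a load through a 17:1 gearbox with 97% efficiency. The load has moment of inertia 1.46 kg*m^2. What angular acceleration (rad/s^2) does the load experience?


tau_out = tau_motor * N * eta
= 0.58 * 17 * 0.97 = 9.5642 Nm
alpha = tau_out / I = 9.5642 / 1.46
= 6.5508 rad/s^2


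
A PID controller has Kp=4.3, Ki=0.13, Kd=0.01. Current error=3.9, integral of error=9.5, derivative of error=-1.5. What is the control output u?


u = Kp*e + Ki*int(e) + Kd*de/dt
= 4.3*3.9 + 0.13*9.5 + 0.01*(-1.5)
= 16.77 + 1.235 + -0.015
= 17.99


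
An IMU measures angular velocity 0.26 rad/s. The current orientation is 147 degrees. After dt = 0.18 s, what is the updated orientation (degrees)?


delta_theta = w * dt = 0.26 * 0.18 = 0.0468 rad
= 2.6814 deg
theta_new = 147 + 2.6814 = 149.6814 deg


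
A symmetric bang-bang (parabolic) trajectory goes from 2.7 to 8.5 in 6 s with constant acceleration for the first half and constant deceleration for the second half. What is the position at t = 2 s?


Symmetric rest-to-rest: each phase covers (pf-p0)/2 in time T/2. 0.5*a*(T/2)^2 = (pf-p0)/2 => a = 4*(pf-p0)/T^2
a = 4*(8.5-2.7)/6^2 = 0.6444
t = 2 is in the acceleration phase (t <= T/2).
p = p0 + 0.5*a*t^2 = 2.7 + 0.5*0.6444*2^2
= 3.9889


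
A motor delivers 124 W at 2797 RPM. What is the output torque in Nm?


omega = 2797 * 2*pi/60 = 292.9012 rad/s
tau = P / omega = 124 / 292.9012
= 0.4234 Nm


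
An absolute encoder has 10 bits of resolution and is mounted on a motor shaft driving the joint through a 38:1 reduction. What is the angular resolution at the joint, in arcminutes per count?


counts = 2^10 = 1024
effective counts at joint = 1024 * 38 = 38912
resolution = 360*60 / 38912
= 0.5551 arcmin/count


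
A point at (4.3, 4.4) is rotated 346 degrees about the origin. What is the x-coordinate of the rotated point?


x' = x*cos(theta) - y*sin(theta)
cos(346 deg) = 0.9703, sin(346 deg) = -0.2419
x' = 4.3 * 0.9703 - 4.4 * -0.2419
= 4.1723 - -1.0645
= 5.2367


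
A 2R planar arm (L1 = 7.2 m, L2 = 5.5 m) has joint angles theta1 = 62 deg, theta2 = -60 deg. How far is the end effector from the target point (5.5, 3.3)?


End effector via forward kinematics:
x = L1*cos(t1) + L2*cos(t1+t2) = 8.8768
y = L1*sin(t1) + L2*sin(t1+t2) = 6.5492
Distance to target:
d = sqrt((5.5 - 8.8768)^2 + (3.3 - 6.5492)^2)
= sqrt(11.4031 + 10.5571)
= 4.6862 m


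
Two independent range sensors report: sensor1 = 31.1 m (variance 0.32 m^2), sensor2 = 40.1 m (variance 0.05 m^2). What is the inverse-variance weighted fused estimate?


w1 = (1/var1) / (1/var1 + 1/var2)
   = 3.125 / (3.125 + 20.0) = 0.1351
w2 = 1 - w1 = 0.8649
fused = w1*s1 + w2*s2 = 4.2027 + 34.6811
= 38.8838 m


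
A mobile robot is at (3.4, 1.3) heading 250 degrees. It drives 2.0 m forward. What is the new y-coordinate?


y_new = y0 + d*sin(theta)
= 1.3 + 2.0*sin(250)
= 1.3 + -1.8794
= -0.5794


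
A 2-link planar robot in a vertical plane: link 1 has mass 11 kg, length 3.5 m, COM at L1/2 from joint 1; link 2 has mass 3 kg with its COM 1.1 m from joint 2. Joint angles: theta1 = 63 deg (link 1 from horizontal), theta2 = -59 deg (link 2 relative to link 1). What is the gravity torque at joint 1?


Horizontal distance from joint 1 to link-1 COM:
  x_c1 = (L1/2)*cos(t1) = 1.75 * 0.454 = 0.7945 m
Horizontal distance from joint 1 to link-2 COM:
  x_c2 = L1*cos(t1) + Lc2*cos(t1+t2)
       = 3.5*0.454 + 1.1*0.9976 = 2.6863 m
tau1 = m1*g*x_c1 + m2*g*x_c2
     = 11*9.81*0.7945 + 3*9.81*2.6863
     = 85.7327 + 79.0574
     = 164.7901 Nm


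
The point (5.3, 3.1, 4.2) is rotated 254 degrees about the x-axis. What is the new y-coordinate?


Rotation about x-axis: y' = y*cos(theta) - z*sin(theta)
= 3.1 * -0.2756 - 4.2 * -0.9613
= 3.1828


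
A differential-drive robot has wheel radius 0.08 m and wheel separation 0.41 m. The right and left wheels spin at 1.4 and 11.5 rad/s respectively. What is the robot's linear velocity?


vR = r*wR = 0.08*1.4 = 0.112 m/s
vL = r*wL = 0.08*11.5 = 0.92 m/s
v = (vR+vL)/2 = 0.516 m/s
omega = (vR-vL)/L = -1.9707 rad/s
linear velocity = 0.516 m/s


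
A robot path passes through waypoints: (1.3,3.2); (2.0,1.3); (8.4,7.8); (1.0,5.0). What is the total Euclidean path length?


Segment lengths:
  seg1 = sqrt((0.7)^2 + (-1.9)^2) = 2.0248
  seg2 = sqrt((6.4)^2 + (6.5)^2) = 9.122
  seg3 = sqrt((-7.4)^2 + (-2.8)^2) = 7.912
Total = 19.0588


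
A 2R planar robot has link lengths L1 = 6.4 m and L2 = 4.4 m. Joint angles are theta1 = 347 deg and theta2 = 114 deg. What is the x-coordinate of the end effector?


Convert angles to radians: theta1 = 6.0563, theta2 = 1.9897
x = L1*cos(theta1) + L2*cos(theta1+theta2)
x = 6.236 + -0.8396
x = 5.3964


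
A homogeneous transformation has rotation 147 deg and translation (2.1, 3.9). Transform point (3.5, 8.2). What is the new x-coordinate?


x' = cos(theta)*px - sin(theta)*py + tx
= -0.8387*3.5 - 0.5446*8.2 + 2.1
= -5.3014


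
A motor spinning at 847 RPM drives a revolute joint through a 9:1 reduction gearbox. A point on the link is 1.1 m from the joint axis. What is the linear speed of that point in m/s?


omega_motor = 847 * 2*pi/60 = 88.6976 rad/s
omega_joint = omega_motor / 9 = 9.8553 rad/s
v = omega_joint * r = 9.8553 * 1.1
= 10.8408 m/s


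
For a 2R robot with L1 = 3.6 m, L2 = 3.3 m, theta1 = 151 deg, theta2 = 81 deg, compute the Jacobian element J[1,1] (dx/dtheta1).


J[1,1] = -L1*sin(t1) - L2*sin(t1+t2)
= -3.6*sin(151) - 3.3*sin(232)
= 0.8551


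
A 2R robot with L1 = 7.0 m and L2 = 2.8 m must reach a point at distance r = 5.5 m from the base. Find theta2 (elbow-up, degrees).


cos(theta2) = (r^2 - L1^2 - L2^2) / (2*L1*L2)
cos(theta2) = (30.25 - 49.0 - 7.84) / 39.2
cos(theta2) = -0.678316
theta2 = 132.7122 degrees


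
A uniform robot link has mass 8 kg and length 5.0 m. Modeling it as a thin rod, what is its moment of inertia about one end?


I = (1/3) * m * L^2
= (1/3) * 8 * 5.0^2
= 0.333333 * 8 * 25.0
= 66.6667 kg*m^2


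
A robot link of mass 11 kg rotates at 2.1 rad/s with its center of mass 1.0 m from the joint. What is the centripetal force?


F = m * omega^2 * r
= 11 * 2.1^2 * 1.0
= 11 * 4.41 * 1.0
= 48.51 N


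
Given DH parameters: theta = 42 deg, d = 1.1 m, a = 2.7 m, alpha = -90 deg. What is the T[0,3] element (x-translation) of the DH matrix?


T[0,3] = a * cos(theta)
= 2.7 * cos(42 deg)
= 2.7 * 0.7431
= 2.0065


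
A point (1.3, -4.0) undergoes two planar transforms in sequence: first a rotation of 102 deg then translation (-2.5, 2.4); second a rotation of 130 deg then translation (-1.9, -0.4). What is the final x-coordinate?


After transform 1:
x1 = cos(102)*1.3 - sin(102)*-4.0 + -2.5 = 1.1423
y1 = sin(102)*1.3 + cos(102)*-4.0 + 2.4 = 4.5032
After transform 2:
x2 = cos(130)*1.1423 - sin(130)*4.5032 + -1.9
= -6.0839


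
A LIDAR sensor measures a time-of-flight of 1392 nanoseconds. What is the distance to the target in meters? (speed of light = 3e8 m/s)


tof = 1392 ns = 1.392e-06 s
dist = c * tof / 2
= 3e8 * 1.392e-06 / 2
= 208.8 m


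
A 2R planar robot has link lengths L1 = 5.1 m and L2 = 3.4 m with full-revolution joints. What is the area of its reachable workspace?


r_max = L1 + L2 = 8.5 m
r_min = |L1 - L2| = 1.7 m
Area = pi*(r_max^2 - r_min^2)
= pi*(72.25 - 2.89)
= pi * 69.36
= 217.9009 m^2


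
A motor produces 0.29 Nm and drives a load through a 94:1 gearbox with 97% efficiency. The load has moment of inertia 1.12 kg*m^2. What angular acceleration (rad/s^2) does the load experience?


tau_out = tau_motor * N * eta
= 0.29 * 94 * 0.97 = 26.4422 Nm
alpha = tau_out / I = 26.4422 / 1.12
= 23.6091 rad/s^2


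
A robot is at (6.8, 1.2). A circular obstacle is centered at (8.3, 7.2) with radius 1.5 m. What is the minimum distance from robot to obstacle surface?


center_dist = sqrt((6.8-8.3)^2 + (1.2-7.2)^2)
= sqrt(2.25 + 36.0)
= 6.1847
min_dist = center_dist - radius = 6.1847 - 1.5 = 4.6847 m


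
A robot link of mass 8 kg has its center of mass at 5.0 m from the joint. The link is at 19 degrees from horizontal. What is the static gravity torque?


tau = m*g*L*cos(angle)
= 8 * 9.81 * 5.0 * cos(19 deg)
= 8 * 9.81 * 5.0 * 0.9455
= 371.0215 Nm


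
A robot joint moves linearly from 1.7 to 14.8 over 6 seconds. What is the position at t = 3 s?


s = t/T = 3/6 = 0.5
p(t) = p0 + (pf-p0)*s
= 1.7 + (14.8 - 1.7) * 0.5
= 8.25


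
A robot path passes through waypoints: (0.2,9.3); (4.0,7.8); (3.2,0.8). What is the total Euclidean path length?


Segment lengths:
  seg1 = sqrt((3.8)^2 + (-1.5)^2) = 4.0853
  seg2 = sqrt((-0.8)^2 + (-7.0)^2) = 7.0456
Total = 11.1309


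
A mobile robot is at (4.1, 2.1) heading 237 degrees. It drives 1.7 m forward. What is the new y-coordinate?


y_new = y0 + d*sin(theta)
= 2.1 + 1.7*sin(237)
= 2.1 + -1.4257
= 0.6743


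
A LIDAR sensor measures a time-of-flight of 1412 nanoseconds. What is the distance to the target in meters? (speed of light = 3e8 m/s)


tof = 1412 ns = 1.412e-06 s
dist = c * tof / 2
= 3e8 * 1.412e-06 / 2
= 211.8 m


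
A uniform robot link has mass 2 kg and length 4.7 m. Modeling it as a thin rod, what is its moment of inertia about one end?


I = (1/3) * m * L^2
= (1/3) * 2 * 4.7^2
= 0.333333 * 2 * 22.09
= 14.7267 kg*m^2


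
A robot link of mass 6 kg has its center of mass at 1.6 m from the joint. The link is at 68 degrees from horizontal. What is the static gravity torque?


tau = m*g*L*cos(angle)
= 6 * 9.81 * 1.6 * cos(68 deg)
= 6 * 9.81 * 1.6 * 0.3746
= 35.279 Nm


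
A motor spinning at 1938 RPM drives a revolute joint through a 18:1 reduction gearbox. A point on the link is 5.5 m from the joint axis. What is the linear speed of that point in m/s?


omega_motor = 1938 * 2*pi/60 = 202.9469 rad/s
omega_joint = omega_motor / 18 = 11.2748 rad/s
v = omega_joint * r = 11.2748 * 5.5
= 62.0115 m/s


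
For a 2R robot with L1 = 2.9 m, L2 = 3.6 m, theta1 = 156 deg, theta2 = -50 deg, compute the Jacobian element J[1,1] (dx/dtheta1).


J[1,1] = -L1*sin(t1) - L2*sin(t1+t2)
= -2.9*sin(156) - 3.6*sin(106)
= -4.6401


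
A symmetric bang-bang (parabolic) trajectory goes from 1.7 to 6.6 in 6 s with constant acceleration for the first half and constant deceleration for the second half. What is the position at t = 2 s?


Symmetric rest-to-rest: each phase covers (pf-p0)/2 in time T/2. 0.5*a*(T/2)^2 = (pf-p0)/2 => a = 4*(pf-p0)/T^2
a = 4*(6.6-1.7)/6^2 = 0.5444
t = 2 is in the acceleration phase (t <= T/2).
p = p0 + 0.5*a*t^2 = 1.7 + 0.5*0.5444*2^2
= 2.7889


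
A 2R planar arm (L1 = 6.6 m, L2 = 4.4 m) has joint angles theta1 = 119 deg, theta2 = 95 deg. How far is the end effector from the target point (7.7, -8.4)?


End effector via forward kinematics:
x = L1*cos(t1) + L2*cos(t1+t2) = -6.8475
y = L1*sin(t1) + L2*sin(t1+t2) = 3.312
Distance to target:
d = sqrt((7.7 - -6.8475)^2 + (-8.4 - 3.312)^2)
= sqrt(211.63 + 137.1719)
= 18.6762 m


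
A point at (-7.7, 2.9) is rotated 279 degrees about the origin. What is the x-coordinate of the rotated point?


x' = x*cos(theta) - y*sin(theta)
cos(279 deg) = 0.1564, sin(279 deg) = -0.9877
x' = -7.7 * 0.1564 - 2.9 * -0.9877
= -1.2045 - -2.8643
= 1.6598


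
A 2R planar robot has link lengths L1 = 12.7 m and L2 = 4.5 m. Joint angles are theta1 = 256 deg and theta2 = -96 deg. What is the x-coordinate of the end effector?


Convert angles to radians: theta1 = 4.468, theta2 = -1.6755
x = L1*cos(theta1) + L2*cos(theta1+theta2)
x = -3.0724 + -4.2286
x = -7.301


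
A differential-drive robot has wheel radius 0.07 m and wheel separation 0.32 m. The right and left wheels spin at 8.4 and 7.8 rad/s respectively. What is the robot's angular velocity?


vR = r*wR = 0.07*8.4 = 0.588 m/s
vL = r*wL = 0.07*7.8 = 0.546 m/s
v = (vR+vL)/2 = 0.567 m/s
omega = (vR-vL)/L = 0.1313 rad/s
angular velocity = 0.1313 rad/s


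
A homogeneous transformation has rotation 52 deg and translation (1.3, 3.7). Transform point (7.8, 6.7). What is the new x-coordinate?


x' = cos(theta)*px - sin(theta)*py + tx
= 0.6157*7.8 - 0.788*6.7 + 1.3
= 0.8225


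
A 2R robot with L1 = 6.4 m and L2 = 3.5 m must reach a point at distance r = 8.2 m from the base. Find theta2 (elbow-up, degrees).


cos(theta2) = (r^2 - L1^2 - L2^2) / (2*L1*L2)
cos(theta2) = (67.24 - 40.96 - 12.25) / 44.8
cos(theta2) = 0.31317
theta2 = 71.7496 degrees


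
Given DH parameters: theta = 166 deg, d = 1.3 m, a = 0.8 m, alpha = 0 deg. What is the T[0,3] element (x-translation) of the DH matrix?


T[0,3] = a * cos(theta)
= 0.8 * cos(166 deg)
= 0.8 * -0.9703
= -0.7762


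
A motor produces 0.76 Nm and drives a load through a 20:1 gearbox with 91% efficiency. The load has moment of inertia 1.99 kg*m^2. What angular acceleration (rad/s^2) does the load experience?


tau_out = tau_motor * N * eta
= 0.76 * 20 * 0.91 = 13.832 Nm
alpha = tau_out / I = 13.832 / 1.99
= 6.9508 rad/s^2


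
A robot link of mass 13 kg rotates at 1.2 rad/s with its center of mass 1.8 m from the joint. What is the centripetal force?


F = m * omega^2 * r
= 13 * 1.2^2 * 1.8
= 13 * 1.44 * 1.8
= 33.696 N


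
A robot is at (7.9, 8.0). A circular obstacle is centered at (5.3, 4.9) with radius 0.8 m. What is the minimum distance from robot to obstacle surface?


center_dist = sqrt((7.9-5.3)^2 + (8.0-4.9)^2)
= sqrt(6.76 + 9.61)
= 4.046
min_dist = center_dist - radius = 4.046 - 0.8 = 3.246 m


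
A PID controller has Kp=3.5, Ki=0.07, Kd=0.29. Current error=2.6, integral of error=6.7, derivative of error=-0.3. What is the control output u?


u = Kp*e + Ki*int(e) + Kd*de/dt
= 3.5*2.6 + 0.07*6.7 + 0.29*(-0.3)
= 9.1 + 0.469 + -0.087
= 9.482


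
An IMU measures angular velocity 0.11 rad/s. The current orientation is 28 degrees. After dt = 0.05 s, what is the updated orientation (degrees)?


delta_theta = w * dt = 0.11 * 0.05 = 0.0055 rad
= 0.3151 deg
theta_new = 28 + 0.3151 = 28.3151 deg


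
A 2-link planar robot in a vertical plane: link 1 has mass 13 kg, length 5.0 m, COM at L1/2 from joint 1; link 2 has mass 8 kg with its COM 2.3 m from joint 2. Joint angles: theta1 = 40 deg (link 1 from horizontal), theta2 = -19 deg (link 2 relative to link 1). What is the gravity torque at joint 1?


Horizontal distance from joint 1 to link-1 COM:
  x_c1 = (L1/2)*cos(t1) = 2.5 * 0.766 = 1.9151 m
Horizontal distance from joint 1 to link-2 COM:
  x_c2 = L1*cos(t1) + Lc2*cos(t1+t2)
       = 5.0*0.766 + 2.3*0.9336 = 5.9775 m
tau1 = m1*g*x_c1 + m2*g*x_c2
     = 13*9.81*1.9151 + 8*9.81*5.9775
     = 244.2341 + 469.1108
     = 713.345 Nm


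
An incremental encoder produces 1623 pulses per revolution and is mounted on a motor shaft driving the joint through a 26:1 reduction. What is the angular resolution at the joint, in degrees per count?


counts per rev = 1623
effective counts at joint = 1623 * 26 = 42198
resolution = 360 / 42198
= 0.0085 deg/count


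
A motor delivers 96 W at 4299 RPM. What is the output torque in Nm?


omega = 4299 * 2*pi/60 = 450.1902 rad/s
tau = P / omega = 96 / 450.1902
= 0.2132 Nm


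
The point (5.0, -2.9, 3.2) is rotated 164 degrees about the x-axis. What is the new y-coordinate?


Rotation about x-axis: y' = y*cos(theta) - z*sin(theta)
= -2.9 * -0.9613 - 3.2 * 0.2756
= 1.9056


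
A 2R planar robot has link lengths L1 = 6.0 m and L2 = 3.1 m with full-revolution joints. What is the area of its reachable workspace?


r_max = L1 + L2 = 9.1 m
r_min = |L1 - L2| = 2.9 m
Area = pi*(r_max^2 - r_min^2)
= pi*(82.81 - 8.41)
= pi * 74.4
= 233.7345 m^2


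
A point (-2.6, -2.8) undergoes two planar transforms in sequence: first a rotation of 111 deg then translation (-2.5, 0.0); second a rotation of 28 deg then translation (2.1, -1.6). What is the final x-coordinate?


After transform 1:
x1 = cos(111)*-2.6 - sin(111)*-2.8 + -2.5 = 1.0458
y1 = sin(111)*-2.6 + cos(111)*-2.8 + 0.0 = -1.4239
After transform 2:
x2 = cos(28)*1.0458 - sin(28)*-1.4239 + 2.1
= 3.6918


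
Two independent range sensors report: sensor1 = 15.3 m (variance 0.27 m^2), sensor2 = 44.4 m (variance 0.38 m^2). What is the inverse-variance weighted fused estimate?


w1 = (1/var1) / (1/var1 + 1/var2)
   = 3.7037 / (3.7037 + 2.6316) = 0.5846
w2 = 1 - w1 = 0.4154
fused = w1*s1 + w2*s2 = 8.9446 + 18.4431
= 27.3877 m


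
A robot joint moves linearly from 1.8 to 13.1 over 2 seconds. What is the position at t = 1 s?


s = t/T = 1/2 = 0.5
p(t) = p0 + (pf-p0)*s
= 1.8 + (13.1 - 1.8) * 0.5
= 7.45


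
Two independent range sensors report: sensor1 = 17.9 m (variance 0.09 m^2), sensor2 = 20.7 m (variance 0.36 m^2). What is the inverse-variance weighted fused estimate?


w1 = (1/var1) / (1/var1 + 1/var2)
   = 11.1111 / (11.1111 + 2.7778) = 0.8
w2 = 1 - w1 = 0.2
fused = w1*s1 + w2*s2 = 14.32 + 4.14
= 18.46 m


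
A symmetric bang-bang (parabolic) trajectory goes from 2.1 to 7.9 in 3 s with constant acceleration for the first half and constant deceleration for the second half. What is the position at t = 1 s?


Symmetric rest-to-rest: each phase covers (pf-p0)/2 in time T/2. 0.5*a*(T/2)^2 = (pf-p0)/2 => a = 4*(pf-p0)/T^2
a = 4*(7.9-2.1)/3^2 = 2.5778
t = 1 is in the acceleration phase (t <= T/2).
p = p0 + 0.5*a*t^2 = 2.1 + 0.5*2.5778*1^2
= 3.3889


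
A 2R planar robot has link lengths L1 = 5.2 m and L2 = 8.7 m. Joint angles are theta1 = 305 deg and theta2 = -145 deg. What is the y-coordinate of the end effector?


Convert angles to radians: theta1 = 5.3233, theta2 = -2.5307
y = L1*sin(theta1) + L2*sin(theta1+theta2)
y = -4.2596 + 2.9756
y = -1.284


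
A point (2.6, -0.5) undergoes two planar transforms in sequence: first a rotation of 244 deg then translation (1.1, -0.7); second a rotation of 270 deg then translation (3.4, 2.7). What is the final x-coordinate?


After transform 1:
x1 = cos(244)*2.6 - sin(244)*-0.5 + 1.1 = -0.4892
y1 = sin(244)*2.6 + cos(244)*-0.5 + -0.7 = -2.8177
After transform 2:
x2 = cos(270)*-0.4892 - sin(270)*-2.8177 + 3.4
= 0.5823


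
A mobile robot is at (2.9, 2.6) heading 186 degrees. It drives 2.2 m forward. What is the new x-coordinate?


x_new = x0 + d*cos(theta)
= 2.9 + 2.2*cos(186)
= 2.9 + -2.1879
= 0.7121


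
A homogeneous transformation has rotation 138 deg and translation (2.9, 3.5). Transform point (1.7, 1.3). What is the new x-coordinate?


x' = cos(theta)*px - sin(theta)*py + tx
= -0.7431*1.7 - 0.6691*1.3 + 2.9
= 0.7668


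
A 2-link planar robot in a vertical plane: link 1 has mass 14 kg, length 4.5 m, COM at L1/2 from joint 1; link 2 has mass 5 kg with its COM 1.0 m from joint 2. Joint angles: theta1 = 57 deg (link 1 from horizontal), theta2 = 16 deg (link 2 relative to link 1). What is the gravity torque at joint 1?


Horizontal distance from joint 1 to link-1 COM:
  x_c1 = (L1/2)*cos(t1) = 2.25 * 0.5446 = 1.2254 m
Horizontal distance from joint 1 to link-2 COM:
  x_c2 = L1*cos(t1) + Lc2*cos(t1+t2)
       = 4.5*0.5446 + 1.0*0.2924 = 2.7432 m
tau1 = m1*g*x_c1 + m2*g*x_c2
     = 14*9.81*1.2254 + 5*9.81*2.7432
     = 168.3016 + 134.5563
     = 302.8579 Nm


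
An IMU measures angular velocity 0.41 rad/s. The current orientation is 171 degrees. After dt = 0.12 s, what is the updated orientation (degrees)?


delta_theta = w * dt = 0.41 * 0.12 = 0.0492 rad
= 2.819 deg
theta_new = 171 + 2.819 = 173.819 deg


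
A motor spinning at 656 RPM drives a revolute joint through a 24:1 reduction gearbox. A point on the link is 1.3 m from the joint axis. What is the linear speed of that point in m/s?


omega_motor = 656 * 2*pi/60 = 68.6962 rad/s
omega_joint = omega_motor / 24 = 2.8623 rad/s
v = omega_joint * r = 2.8623 * 1.3
= 3.721 m/s


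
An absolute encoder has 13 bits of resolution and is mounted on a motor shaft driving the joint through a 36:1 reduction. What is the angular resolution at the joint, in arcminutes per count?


counts = 2^13 = 8192
effective counts at joint = 8192 * 36 = 294912
resolution = 360*60 / 294912
= 0.0732 arcmin/count


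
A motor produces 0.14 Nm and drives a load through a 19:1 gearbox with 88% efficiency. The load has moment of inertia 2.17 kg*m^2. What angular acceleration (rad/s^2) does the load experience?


tau_out = tau_motor * N * eta
= 0.14 * 19 * 0.88 = 2.3408 Nm
alpha = tau_out / I = 2.3408 / 2.17
= 1.0787 rad/s^2


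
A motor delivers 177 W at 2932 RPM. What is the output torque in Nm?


omega = 2932 * 2*pi/60 = 307.0383 rad/s
tau = P / omega = 177 / 307.0383
= 0.5765 Nm


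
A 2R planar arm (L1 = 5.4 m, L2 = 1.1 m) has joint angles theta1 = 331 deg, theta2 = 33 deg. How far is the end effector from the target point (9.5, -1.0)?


End effector via forward kinematics:
x = L1*cos(t1) + L2*cos(t1+t2) = 5.8203
y = L1*sin(t1) + L2*sin(t1+t2) = -2.5412
Distance to target:
d = sqrt((9.5 - 5.8203)^2 + (-1.0 - -2.5412)^2)
= sqrt(13.5404 + 2.3754)
= 3.9895 m


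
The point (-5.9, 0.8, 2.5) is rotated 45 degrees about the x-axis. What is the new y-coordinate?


Rotation about x-axis: y' = y*cos(theta) - z*sin(theta)
= 0.8 * 0.7071 - 2.5 * 0.7071
= -1.2021


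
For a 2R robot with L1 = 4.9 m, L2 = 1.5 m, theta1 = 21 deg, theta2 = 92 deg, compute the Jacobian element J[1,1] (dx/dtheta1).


J[1,1] = -L1*sin(t1) - L2*sin(t1+t2)
= -4.9*sin(21) - 1.5*sin(113)
= -3.1368


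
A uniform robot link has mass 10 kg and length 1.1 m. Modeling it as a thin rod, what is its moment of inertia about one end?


I = (1/3) * m * L^2
= (1/3) * 10 * 1.1^2
= 0.333333 * 10 * 1.21
= 4.0333 kg*m^2


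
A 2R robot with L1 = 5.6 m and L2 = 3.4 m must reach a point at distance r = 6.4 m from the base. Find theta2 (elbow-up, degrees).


cos(theta2) = (r^2 - L1^2 - L2^2) / (2*L1*L2)
cos(theta2) = (40.96 - 31.36 - 11.56) / 38.08
cos(theta2) = -0.051471
theta2 = 92.9504 degrees


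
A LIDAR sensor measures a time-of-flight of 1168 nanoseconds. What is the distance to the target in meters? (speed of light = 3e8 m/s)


tof = 1168 ns = 1.168e-06 s
dist = c * tof / 2
= 3e8 * 1.168e-06 / 2
= 175.2 m


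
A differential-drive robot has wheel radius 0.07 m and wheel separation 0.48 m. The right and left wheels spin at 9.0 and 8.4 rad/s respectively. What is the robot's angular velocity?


vR = r*wR = 0.07*9.0 = 0.63 m/s
vL = r*wL = 0.07*8.4 = 0.588 m/s
v = (vR+vL)/2 = 0.609 m/s
omega = (vR-vL)/L = 0.0875 rad/s
angular velocity = 0.0875 rad/s


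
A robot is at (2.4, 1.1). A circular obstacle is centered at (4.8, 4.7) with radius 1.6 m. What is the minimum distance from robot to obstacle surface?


center_dist = sqrt((2.4-4.8)^2 + (1.1-4.7)^2)
= sqrt(5.76 + 12.96)
= 4.3267
min_dist = center_dist - radius = 4.3267 - 1.6 = 2.7267 m


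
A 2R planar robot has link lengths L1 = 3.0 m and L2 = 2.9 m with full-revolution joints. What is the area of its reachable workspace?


r_max = L1 + L2 = 5.9 m
r_min = |L1 - L2| = 0.1 m
Area = pi*(r_max^2 - r_min^2)
= pi*(34.81 - 0.01)
= pi * 34.8
= 109.3274 m^2


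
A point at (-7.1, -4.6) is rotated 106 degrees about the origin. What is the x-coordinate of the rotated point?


x' = x*cos(theta) - y*sin(theta)
cos(106 deg) = -0.2756, sin(106 deg) = 0.9613
x' = -7.1 * -0.2756 - -4.6 * 0.9613
= 1.957 - -4.4218
= 6.3788


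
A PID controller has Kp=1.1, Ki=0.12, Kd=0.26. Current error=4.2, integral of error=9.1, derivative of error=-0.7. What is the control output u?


u = Kp*e + Ki*int(e) + Kd*de/dt
= 1.1*4.2 + 0.12*9.1 + 0.26*(-0.7)
= 4.62 + 1.092 + -0.182
= 5.53


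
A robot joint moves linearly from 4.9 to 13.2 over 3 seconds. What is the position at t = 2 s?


s = t/T = 2/3 = 0.6667
p(t) = p0 + (pf-p0)*s
= 4.9 + (13.2 - 4.9) * 0.6667
= 10.4333


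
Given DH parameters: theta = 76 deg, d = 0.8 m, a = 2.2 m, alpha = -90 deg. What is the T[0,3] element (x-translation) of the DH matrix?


T[0,3] = a * cos(theta)
= 2.2 * cos(76 deg)
= 2.2 * 0.2419
= 0.5322


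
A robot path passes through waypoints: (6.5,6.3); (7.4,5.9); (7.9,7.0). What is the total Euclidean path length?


Segment lengths:
  seg1 = sqrt((0.9)^2 + (-0.4)^2) = 0.9849
  seg2 = sqrt((0.5)^2 + (1.1)^2) = 1.2083
Total = 2.1932


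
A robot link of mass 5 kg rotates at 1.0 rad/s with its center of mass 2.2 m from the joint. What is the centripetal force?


F = m * omega^2 * r
= 5 * 1.0^2 * 2.2
= 5 * 1.0 * 2.2
= 11.0 N


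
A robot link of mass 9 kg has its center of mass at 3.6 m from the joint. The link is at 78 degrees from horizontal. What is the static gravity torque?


tau = m*g*L*cos(angle)
= 9 * 9.81 * 3.6 * cos(78 deg)
= 9 * 9.81 * 3.6 * 0.2079
= 66.0835 Nm


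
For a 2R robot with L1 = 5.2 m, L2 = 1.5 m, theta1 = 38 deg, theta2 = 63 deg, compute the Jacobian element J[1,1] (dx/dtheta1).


J[1,1] = -L1*sin(t1) - L2*sin(t1+t2)
= -5.2*sin(38) - 1.5*sin(101)
= -4.6739


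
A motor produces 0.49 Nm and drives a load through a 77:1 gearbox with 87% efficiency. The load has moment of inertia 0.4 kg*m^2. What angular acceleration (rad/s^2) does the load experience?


tau_out = tau_motor * N * eta
= 0.49 * 77 * 0.87 = 32.8251 Nm
alpha = tau_out / I = 32.8251 / 0.4
= 82.0627 rad/s^2


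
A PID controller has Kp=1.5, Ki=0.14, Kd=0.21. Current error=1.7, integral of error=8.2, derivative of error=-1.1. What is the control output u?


u = Kp*e + Ki*int(e) + Kd*de/dt
= 1.5*1.7 + 0.14*8.2 + 0.21*(-1.1)
= 2.55 + 1.148 + -0.231
= 3.467


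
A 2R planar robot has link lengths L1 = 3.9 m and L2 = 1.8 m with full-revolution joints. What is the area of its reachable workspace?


r_max = L1 + L2 = 5.7 m
r_min = |L1 - L2| = 2.1 m
Area = pi*(r_max^2 - r_min^2)
= pi*(32.49 - 4.41)
= pi * 28.08
= 88.2159 m^2


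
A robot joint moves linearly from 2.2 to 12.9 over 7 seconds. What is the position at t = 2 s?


s = t/T = 2/7 = 0.2857
p(t) = p0 + (pf-p0)*s
= 2.2 + (12.9 - 2.2) * 0.2857
= 5.2571


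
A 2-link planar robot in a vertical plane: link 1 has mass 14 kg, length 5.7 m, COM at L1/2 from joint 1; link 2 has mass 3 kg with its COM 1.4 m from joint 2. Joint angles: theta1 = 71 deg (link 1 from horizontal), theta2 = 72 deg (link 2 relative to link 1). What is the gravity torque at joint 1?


Horizontal distance from joint 1 to link-1 COM:
  x_c1 = (L1/2)*cos(t1) = 2.85 * 0.3256 = 0.9279 m
Horizontal distance from joint 1 to link-2 COM:
  x_c2 = L1*cos(t1) + Lc2*cos(t1+t2)
       = 5.7*0.3256 + 1.4*-0.7986 = 0.7376 m
tau1 = m1*g*x_c1 + m2*g*x_c2
     = 14*9.81*0.9279 + 3*9.81*0.7376
     = 127.4336 + 21.709
     = 149.1426 Nm


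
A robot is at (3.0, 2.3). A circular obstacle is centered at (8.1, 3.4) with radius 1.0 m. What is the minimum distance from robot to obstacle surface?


center_dist = sqrt((3.0-8.1)^2 + (2.3-3.4)^2)
= sqrt(26.01 + 1.21)
= 5.2173
min_dist = center_dist - radius = 5.2173 - 1.0 = 4.2173 m


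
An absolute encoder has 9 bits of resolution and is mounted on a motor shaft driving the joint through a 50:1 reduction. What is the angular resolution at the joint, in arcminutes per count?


counts = 2^9 = 512
effective counts at joint = 512 * 50 = 25600
resolution = 360*60 / 25600
= 0.8438 arcmin/count


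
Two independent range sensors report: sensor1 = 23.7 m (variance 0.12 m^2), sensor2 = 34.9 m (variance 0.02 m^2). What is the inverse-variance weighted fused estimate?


w1 = (1/var1) / (1/var1 + 1/var2)
   = 8.3333 / (8.3333 + 50.0) = 0.1429
w2 = 1 - w1 = 0.8571
fused = w1*s1 + w2*s2 = 3.3857 + 29.9143
= 33.3 m


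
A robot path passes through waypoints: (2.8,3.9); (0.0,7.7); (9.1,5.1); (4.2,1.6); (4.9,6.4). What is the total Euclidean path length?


Segment lengths:
  seg1 = sqrt((-2.8)^2 + (3.8)^2) = 4.7202
  seg2 = sqrt((9.1)^2 + (-2.6)^2) = 9.4641
  seg3 = sqrt((-4.9)^2 + (-3.5)^2) = 6.0216
  seg4 = sqrt((0.7)^2 + (4.8)^2) = 4.8508
Total = 25.0567


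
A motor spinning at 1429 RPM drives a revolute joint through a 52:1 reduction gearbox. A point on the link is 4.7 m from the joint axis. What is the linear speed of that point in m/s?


omega_motor = 1429 * 2*pi/60 = 149.6445 rad/s
omega_joint = omega_motor / 52 = 2.8778 rad/s
v = omega_joint * r = 2.8778 * 4.7
= 13.5256 m/s


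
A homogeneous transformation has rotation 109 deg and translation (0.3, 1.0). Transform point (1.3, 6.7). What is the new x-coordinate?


x' = cos(theta)*px - sin(theta)*py + tx
= -0.3256*1.3 - 0.9455*6.7 + 0.3
= -6.4582


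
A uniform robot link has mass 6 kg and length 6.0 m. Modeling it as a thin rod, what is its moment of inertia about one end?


I = (1/3) * m * L^2
= (1/3) * 6 * 6.0^2
= 0.333333 * 6 * 36.0
= 72.0 kg*m^2


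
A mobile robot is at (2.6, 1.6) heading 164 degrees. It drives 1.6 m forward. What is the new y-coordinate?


y_new = y0 + d*sin(theta)
= 1.6 + 1.6*sin(164)
= 1.6 + 0.441
= 2.041


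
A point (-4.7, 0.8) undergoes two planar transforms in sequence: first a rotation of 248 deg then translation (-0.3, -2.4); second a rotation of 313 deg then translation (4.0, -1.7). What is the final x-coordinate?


After transform 1:
x1 = cos(248)*-4.7 - sin(248)*0.8 + -0.3 = 2.2024
y1 = sin(248)*-4.7 + cos(248)*0.8 + -2.4 = 1.6581
After transform 2:
x2 = cos(313)*2.2024 - sin(313)*1.6581 + 4.0
= 6.7147


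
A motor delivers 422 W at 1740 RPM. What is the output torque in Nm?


omega = 1740 * 2*pi/60 = 182.2124 rad/s
tau = P / omega = 422 / 182.2124
= 2.316 Nm


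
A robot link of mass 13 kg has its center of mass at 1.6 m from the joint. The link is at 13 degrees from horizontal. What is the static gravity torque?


tau = m*g*L*cos(angle)
= 13 * 9.81 * 1.6 * cos(13 deg)
= 13 * 9.81 * 1.6 * 0.9744
= 198.8183 Nm


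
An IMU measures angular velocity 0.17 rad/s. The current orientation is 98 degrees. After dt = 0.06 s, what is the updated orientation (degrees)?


delta_theta = w * dt = 0.17 * 0.06 = 0.0102 rad
= 0.5844 deg
theta_new = 98 + 0.5844 = 98.5844 deg


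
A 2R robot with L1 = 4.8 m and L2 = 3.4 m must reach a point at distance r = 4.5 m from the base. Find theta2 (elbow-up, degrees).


cos(theta2) = (r^2 - L1^2 - L2^2) / (2*L1*L2)
cos(theta2) = (20.25 - 23.04 - 11.56) / 32.64
cos(theta2) = -0.439645
theta2 = 116.0812 degrees


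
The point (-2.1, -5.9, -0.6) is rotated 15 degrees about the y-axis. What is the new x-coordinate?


Rotation about y-axis: x' = x*cos(theta) + z*sin(theta)
= -2.1 * 0.9659 + -0.6 * 0.2588
= -2.1837


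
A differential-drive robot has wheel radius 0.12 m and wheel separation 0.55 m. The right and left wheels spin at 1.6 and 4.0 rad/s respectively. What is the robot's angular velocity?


vR = r*wR = 0.12*1.6 = 0.192 m/s
vL = r*wL = 0.12*4.0 = 0.48 m/s
v = (vR+vL)/2 = 0.336 m/s
omega = (vR-vL)/L = -0.5236 rad/s
angular velocity = -0.5236 rad/s


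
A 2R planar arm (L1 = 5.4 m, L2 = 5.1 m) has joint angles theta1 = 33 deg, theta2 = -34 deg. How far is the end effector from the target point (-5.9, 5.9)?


End effector via forward kinematics:
x = L1*cos(t1) + L2*cos(t1+t2) = 9.628
y = L1*sin(t1) + L2*sin(t1+t2) = 2.852
Distance to target:
d = sqrt((-5.9 - 9.628)^2 + (5.9 - 2.852)^2)
= sqrt(241.1202 + 9.29)
= 15.8244 m


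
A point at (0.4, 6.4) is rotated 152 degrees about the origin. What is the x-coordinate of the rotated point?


x' = x*cos(theta) - y*sin(theta)
cos(152 deg) = -0.8829, sin(152 deg) = 0.4695
x' = 0.4 * -0.8829 - 6.4 * 0.4695
= -0.3532 - 3.0046
= -3.3578


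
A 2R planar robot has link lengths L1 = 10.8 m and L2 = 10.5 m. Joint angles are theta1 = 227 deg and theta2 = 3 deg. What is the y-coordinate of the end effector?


Convert angles to radians: theta1 = 3.9619, theta2 = 0.0524
y = L1*sin(theta1) + L2*sin(theta1+theta2)
y = -7.8986 + -8.0435
y = -15.9421


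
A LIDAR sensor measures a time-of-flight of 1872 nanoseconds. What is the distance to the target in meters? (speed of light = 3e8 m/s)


tof = 1872 ns = 1.872e-06 s
dist = c * tof / 2
= 3e8 * 1.872e-06 / 2
= 280.8 m


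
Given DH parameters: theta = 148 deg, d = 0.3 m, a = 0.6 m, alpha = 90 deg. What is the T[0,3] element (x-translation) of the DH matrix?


T[0,3] = a * cos(theta)
= 0.6 * cos(148 deg)
= 0.6 * -0.848
= -0.5088


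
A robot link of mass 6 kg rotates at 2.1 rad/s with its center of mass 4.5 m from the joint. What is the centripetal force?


F = m * omega^2 * r
= 6 * 2.1^2 * 4.5
= 6 * 4.41 * 4.5
= 119.07 N


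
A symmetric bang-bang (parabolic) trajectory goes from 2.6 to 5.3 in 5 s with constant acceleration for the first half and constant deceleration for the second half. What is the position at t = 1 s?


Symmetric rest-to-rest: each phase covers (pf-p0)/2 in time T/2. 0.5*a*(T/2)^2 = (pf-p0)/2 => a = 4*(pf-p0)/T^2
a = 4*(5.3-2.6)/5^2 = 0.432
t = 1 is in the acceleration phase (t <= T/2).
p = p0 + 0.5*a*t^2 = 2.6 + 0.5*0.432*1^2
= 2.816


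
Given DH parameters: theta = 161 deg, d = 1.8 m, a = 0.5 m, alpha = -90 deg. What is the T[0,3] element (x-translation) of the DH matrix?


T[0,3] = a * cos(theta)
= 0.5 * cos(161 deg)
= 0.5 * -0.9455
= -0.4728


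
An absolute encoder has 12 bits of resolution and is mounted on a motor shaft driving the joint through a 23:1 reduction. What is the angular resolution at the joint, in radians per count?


counts = 2^12 = 4096
effective counts at joint = 4096 * 23 = 94208
resolution = 2*pi / 94208
= 6.6695e-05 rad/count


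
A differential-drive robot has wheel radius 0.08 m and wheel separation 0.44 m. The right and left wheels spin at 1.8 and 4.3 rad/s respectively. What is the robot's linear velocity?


vR = r*wR = 0.08*1.8 = 0.144 m/s
vL = r*wL = 0.08*4.3 = 0.344 m/s
v = (vR+vL)/2 = 0.244 m/s
omega = (vR-vL)/L = -0.4545 rad/s
linear velocity = 0.244 m/s


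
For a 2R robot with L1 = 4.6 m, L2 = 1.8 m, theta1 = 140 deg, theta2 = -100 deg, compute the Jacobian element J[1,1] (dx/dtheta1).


J[1,1] = -L1*sin(t1) - L2*sin(t1+t2)
= -4.6*sin(140) - 1.8*sin(40)
= -4.1138


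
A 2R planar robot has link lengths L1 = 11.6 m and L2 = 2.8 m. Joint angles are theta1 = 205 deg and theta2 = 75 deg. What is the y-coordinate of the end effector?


Convert angles to radians: theta1 = 3.5779, theta2 = 1.309
y = L1*sin(theta1) + L2*sin(theta1+theta2)
y = -4.9024 + -2.7575
y = -7.6598


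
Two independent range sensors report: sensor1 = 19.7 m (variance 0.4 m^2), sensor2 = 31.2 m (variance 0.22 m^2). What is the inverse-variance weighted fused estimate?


w1 = (1/var1) / (1/var1 + 1/var2)
   = 2.5 / (2.5 + 4.5455) = 0.3548
w2 = 1 - w1 = 0.6452
fused = w1*s1 + w2*s2 = 6.9903 + 20.129
= 27.1194 m


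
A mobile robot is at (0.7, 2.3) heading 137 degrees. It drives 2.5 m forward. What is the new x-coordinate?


x_new = x0 + d*cos(theta)
= 0.7 + 2.5*cos(137)
= 0.7 + -1.8284
= -1.1284


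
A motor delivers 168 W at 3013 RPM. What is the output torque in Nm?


omega = 3013 * 2*pi/60 = 315.5206 rad/s
tau = P / omega = 168 / 315.5206
= 0.5325 Nm


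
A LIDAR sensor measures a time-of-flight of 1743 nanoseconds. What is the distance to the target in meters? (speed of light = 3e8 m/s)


tof = 1743 ns = 1.743e-06 s
dist = c * tof / 2
= 3e8 * 1.743e-06 / 2
= 261.45 m


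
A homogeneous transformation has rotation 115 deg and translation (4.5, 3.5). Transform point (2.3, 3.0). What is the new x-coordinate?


x' = cos(theta)*px - sin(theta)*py + tx
= -0.4226*2.3 - 0.9063*3.0 + 4.5
= 0.8091


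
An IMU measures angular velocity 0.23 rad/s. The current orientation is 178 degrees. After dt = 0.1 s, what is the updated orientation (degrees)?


delta_theta = w * dt = 0.23 * 0.1 = 0.023 rad
= 1.3178 deg
theta_new = 178 + 1.3178 = 179.3178 deg


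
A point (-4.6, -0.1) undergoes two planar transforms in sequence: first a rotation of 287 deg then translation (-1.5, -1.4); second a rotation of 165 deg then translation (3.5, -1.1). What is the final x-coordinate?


After transform 1:
x1 = cos(287)*-4.6 - sin(287)*-0.1 + -1.5 = -2.9405
y1 = sin(287)*-4.6 + cos(287)*-0.1 + -1.4 = 2.9698
After transform 2:
x2 = cos(165)*-2.9405 - sin(165)*2.9698 + 3.5
= 5.5717


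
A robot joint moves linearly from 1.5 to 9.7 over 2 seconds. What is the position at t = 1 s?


s = t/T = 1/2 = 0.5
p(t) = p0 + (pf-p0)*s
= 1.5 + (9.7 - 1.5) * 0.5
= 5.6


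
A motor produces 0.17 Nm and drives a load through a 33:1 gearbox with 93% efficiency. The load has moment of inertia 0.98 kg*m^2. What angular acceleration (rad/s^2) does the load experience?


tau_out = tau_motor * N * eta
= 0.17 * 33 * 0.93 = 5.2173 Nm
alpha = tau_out / I = 5.2173 / 0.98
= 5.3238 rad/s^2


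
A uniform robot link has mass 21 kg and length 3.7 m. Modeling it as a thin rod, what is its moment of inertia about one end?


I = (1/3) * m * L^2
= (1/3) * 21 * 3.7^2
= 0.333333 * 21 * 13.69
= 95.83 kg*m^2


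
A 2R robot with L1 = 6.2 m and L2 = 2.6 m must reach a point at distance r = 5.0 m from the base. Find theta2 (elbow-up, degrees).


cos(theta2) = (r^2 - L1^2 - L2^2) / (2*L1*L2)
cos(theta2) = (25.0 - 38.44 - 6.76) / 32.24
cos(theta2) = -0.626551
theta2 = 128.7961 degrees


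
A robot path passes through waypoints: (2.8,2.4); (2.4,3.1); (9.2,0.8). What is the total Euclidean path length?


Segment lengths:
  seg1 = sqrt((-0.4)^2 + (0.7)^2) = 0.8062
  seg2 = sqrt((6.8)^2 + (-2.3)^2) = 7.1784
Total = 7.9847


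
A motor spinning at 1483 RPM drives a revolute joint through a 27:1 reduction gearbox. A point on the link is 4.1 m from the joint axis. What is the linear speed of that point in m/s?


omega_motor = 1483 * 2*pi/60 = 155.2994 rad/s
omega_joint = omega_motor / 27 = 5.7518 rad/s
v = omega_joint * r = 5.7518 * 4.1
= 23.5825 m/s


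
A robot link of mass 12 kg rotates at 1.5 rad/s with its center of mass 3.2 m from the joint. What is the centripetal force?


F = m * omega^2 * r
= 12 * 1.5^2 * 3.2
= 12 * 2.25 * 3.2
= 86.4 N


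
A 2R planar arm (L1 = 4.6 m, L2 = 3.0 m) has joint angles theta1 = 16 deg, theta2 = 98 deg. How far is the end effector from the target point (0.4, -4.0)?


End effector via forward kinematics:
x = L1*cos(t1) + L2*cos(t1+t2) = 3.2016
y = L1*sin(t1) + L2*sin(t1+t2) = 4.0086
Distance to target:
d = sqrt((0.4 - 3.2016)^2 + (-4.0 - 4.0086)^2)
= sqrt(7.8489 + 64.1372)
= 8.4845 m


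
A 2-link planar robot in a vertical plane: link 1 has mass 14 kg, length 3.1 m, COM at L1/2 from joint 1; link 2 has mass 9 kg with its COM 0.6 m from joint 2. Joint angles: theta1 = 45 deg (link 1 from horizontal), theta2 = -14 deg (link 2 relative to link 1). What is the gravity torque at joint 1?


Horizontal distance from joint 1 to link-1 COM:
  x_c1 = (L1/2)*cos(t1) = 1.55 * 0.7071 = 1.096 m
Horizontal distance from joint 1 to link-2 COM:
  x_c2 = L1*cos(t1) + Lc2*cos(t1+t2)
       = 3.1*0.7071 + 0.6*0.8572 = 2.7063 m
tau1 = m1*g*x_c1 + m2*g*x_c2
     = 14*9.81*1.096 + 9*9.81*2.7063
     = 150.5268 + 238.942
     = 389.4688 Nm


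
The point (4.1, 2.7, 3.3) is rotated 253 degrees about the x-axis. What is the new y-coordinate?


Rotation about x-axis: y' = y*cos(theta) - z*sin(theta)
= 2.7 * -0.2924 - 3.3 * -0.9563
= 2.3664
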